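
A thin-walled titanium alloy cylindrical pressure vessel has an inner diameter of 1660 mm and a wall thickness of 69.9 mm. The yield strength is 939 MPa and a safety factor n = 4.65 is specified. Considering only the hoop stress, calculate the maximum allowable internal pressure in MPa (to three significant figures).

p_allow = 17.0 MPa

σ_allow = 939/4.65 = 201.9 MPa.
σ_h = pD/(2t) → p_allow = 2σ_allow t/D = 2×201.9×69.9/1660 = 17.01 MPa.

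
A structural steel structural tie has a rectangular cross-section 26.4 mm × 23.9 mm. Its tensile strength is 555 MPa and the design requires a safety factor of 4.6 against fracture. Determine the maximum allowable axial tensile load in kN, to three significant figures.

σ_allow = 555/4.6 = 120.7 MPa.
A = 26.4×23.9 = 631.0 mm².
F_allow = σ_allow × A = 120.7×631.0 = 76130 N.

F_allow = 76.1 kN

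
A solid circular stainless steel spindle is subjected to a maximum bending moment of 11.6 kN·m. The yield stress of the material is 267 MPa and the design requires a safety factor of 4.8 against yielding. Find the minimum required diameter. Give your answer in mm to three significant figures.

σ_allow = 267/4.8 = 55.62 MPa.
For a solid circular section σ = 32M/(πd³), so d³ = 32M/(π σ_allow) = 32×1.1600×10^7/(π×55.62) = 2.124×10^6 mm³.
d = 128.5 mm.

d = 129 mm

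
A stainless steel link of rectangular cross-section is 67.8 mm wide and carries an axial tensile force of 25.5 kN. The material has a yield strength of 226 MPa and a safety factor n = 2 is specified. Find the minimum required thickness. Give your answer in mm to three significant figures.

σ_allow = 226/2 = 113.0 MPa.
Required area A = F/σ_allow = 25500/113.0 = 225.7 mm².
t = A/w = 225.7/67.8 = 3.328 mm.

t = 3.33 mm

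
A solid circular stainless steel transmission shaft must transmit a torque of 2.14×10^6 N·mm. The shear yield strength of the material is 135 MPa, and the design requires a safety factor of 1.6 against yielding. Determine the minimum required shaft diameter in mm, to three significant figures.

Allowable shear stress τ_allow = 135/1.6 = 84.38 MPa.
For a solid shaft τ = 16T/(πd³), so d³ = 16T/(π τ_allow) = 16×2140000/(π×84.38) = 129200 mm³.
d = (129200)^(1/3) = 50.55 mm.

d = 50.6 mm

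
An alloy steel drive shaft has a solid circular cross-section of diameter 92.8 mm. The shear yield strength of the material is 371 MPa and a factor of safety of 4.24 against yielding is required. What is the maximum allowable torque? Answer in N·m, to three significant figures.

τ_allow = 371/4.24 = 87.50 MPa.
For a solid shaft T_allow = τ_allow·πd³/16; πd³/16 = π×92.8³/16 = 156900 mm³.
T_allow = 87.50×156900 = 1.373×10^7 N·mm = 13730 N·m.

T_allow = 13700 N·m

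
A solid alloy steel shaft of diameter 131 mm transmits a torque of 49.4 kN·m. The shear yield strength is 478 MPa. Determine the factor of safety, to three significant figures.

τ = 16T/(πd³) = 16×4.9400×10^7/(π×131³) = 111.9 MPa.
n = τ_limit/τ = 478/111.9 = 4.271.

n = 4.27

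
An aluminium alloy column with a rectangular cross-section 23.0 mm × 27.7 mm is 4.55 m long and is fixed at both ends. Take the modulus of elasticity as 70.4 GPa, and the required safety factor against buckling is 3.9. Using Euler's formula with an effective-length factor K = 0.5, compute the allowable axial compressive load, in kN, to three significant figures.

P_allow = 0.967 kN

Buckling occurs about the weak axis: I_min = h·b³/12 = 27.7×23.0³/12 = 28090 mm⁴ (b = 23.0 mm is the smaller dimension).
Effective length L_e = KL = 0.5×4.55 m = 2275 mm.
Euler critical load P_cr = π²EI/L_e² = π²×70400×28090/2275² = 3770 N.
P_allow = P_cr/n = 3770/3.9 = 966.8 N.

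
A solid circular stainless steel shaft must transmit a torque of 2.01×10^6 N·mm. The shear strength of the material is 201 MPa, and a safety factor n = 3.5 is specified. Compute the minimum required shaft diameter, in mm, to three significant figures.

d = 56.3 mm

Allowable shear stress τ_allow = 201/3.5 = 57.43 MPa.
For a solid shaft τ = 16T/(πd³), so d³ = 16T/(π τ_allow) = 16×2010000/(π×57.43) = 178300 mm³.
d = (178300)^(1/3) = 56.28 mm.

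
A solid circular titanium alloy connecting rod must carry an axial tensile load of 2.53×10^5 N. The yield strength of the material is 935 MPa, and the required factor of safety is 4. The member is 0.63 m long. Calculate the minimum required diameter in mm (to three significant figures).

d = 37.1 mm

Allowable stress σ_allow = 935/4 = 233.8 MPa.
Required area A = F/σ_allow = 253000/233.8 = 1082 mm².
A = πd²/4 → d = √(4A/π) = 37.12 mm.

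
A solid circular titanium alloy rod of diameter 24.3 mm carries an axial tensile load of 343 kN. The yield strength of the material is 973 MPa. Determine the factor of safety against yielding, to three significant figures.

n = 1.32

A = πd²/4 = 463.8 mm².
σ = F/A = 343000/463.8 = 739.6 MPa.
n = 973/739.6 = 1.316.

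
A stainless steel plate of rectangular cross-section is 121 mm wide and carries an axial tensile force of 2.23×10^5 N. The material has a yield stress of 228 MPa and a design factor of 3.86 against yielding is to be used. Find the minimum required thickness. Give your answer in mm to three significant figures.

σ_allow = 228/3.86 = 59.07 MPa.
Required area A = F/σ_allow = 223000/59.07 = 3775 mm².
t = A/w = 3775/121 = 31.20 mm.

t = 31.2 mm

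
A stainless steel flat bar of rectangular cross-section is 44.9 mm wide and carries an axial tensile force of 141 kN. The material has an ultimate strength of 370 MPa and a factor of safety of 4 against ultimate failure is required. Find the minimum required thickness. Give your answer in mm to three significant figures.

t = 33.9 mm

σ_allow = 370/4 = 92.50 MPa.
Required area A = F/σ_allow = 141000/92.50 = 1524 mm².
t = A/w = 1524/44.9 = 33.95 mm.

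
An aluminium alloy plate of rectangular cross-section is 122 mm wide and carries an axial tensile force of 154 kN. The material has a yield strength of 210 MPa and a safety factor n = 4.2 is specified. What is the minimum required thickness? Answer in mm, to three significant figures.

t = 25.2 mm

σ_allow = 210/4.2 = 50.00 MPa.
Required area A = F/σ_allow = 154000/50.00 = 3080 mm².
t = A/w = 3080/122 = 25.25 mm.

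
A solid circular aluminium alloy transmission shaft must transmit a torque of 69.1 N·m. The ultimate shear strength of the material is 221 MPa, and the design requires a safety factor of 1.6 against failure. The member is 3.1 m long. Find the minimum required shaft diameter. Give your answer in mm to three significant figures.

d = 13.7 mm

Allowable shear stress τ_allow = 221/1.6 = 138.1 MPa.
For a solid shaft τ = 16T/(πd³), so d³ = 16T/(π τ_allow) = 16×69100/(π×138.1) = 2548 mm³.
d = (2548)^(1/3) = 13.66 mm.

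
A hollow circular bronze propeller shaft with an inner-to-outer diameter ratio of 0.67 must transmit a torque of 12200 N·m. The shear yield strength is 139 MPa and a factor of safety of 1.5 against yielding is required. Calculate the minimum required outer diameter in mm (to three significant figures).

τ_allow = 139/1.5 = 92.67 MPa.
For a hollow shaft τ = 16T/[πd_o³(1−k⁴)] with k = 0.67, so 1−k⁴ = 0.7985.
d_o³ = 16T/[π τ_allow (1−k⁴)] = 16×1.2200×10^7/(π×92.67×0.7985) = 839700 mm³.
d_o = 94.34 mm.

d_o = 94.3 mm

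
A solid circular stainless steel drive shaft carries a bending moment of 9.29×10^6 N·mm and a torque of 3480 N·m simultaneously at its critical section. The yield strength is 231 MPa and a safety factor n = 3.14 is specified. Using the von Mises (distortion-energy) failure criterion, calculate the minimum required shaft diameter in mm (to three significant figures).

d = 111 mm

σ_allow = σ_y/n = 231/3.14 = 73.57 MPa.
For a solid shaft σ_b = 32M/(πd³) and τ = 16T/(πd³), so the von Mises stress is σ' = (16/πd³)·√(4M²+3T²).
√(4M²+3T²) = √(4×(9.290×10^6)² + 3×(3.480×10^6)²) = 1.953×10^7 N·mm.
d³ = 16×1.953×10^7/(π×73.57) = 1.352×10^6 mm³.
d = 110.6 mm.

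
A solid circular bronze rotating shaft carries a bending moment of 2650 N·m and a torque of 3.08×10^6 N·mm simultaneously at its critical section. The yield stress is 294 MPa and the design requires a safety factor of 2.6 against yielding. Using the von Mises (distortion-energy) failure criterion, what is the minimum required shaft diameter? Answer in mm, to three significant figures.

σ_allow = σ_y/n = 294/2.6 = 113.1 MPa.
For a solid shaft σ_b = 32M/(πd³) and τ = 16T/(πd³), so the von Mises stress is σ' = (16/πd³)·√(4M²+3T²).
√(4M²+3T²) = √(4×(2.650×10^6)² + 3×(3.080×10^6)²) = 7.520×10^6 N·mm.
d³ = 16×7.520×10^6/(π×113.1) = 338700 mm³.
d = 69.71 mm.

d = 69.7 mm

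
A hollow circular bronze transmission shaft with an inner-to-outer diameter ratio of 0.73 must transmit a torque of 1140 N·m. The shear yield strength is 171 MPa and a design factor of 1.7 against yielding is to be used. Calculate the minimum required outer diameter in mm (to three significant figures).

d_o = 43.2 mm

τ_allow = 171/1.7 = 100.6 MPa.
For a hollow shaft τ = 16T/[πd_o³(1−k⁴)] with k = 0.73, so 1−k⁴ = 0.7160.
d_o³ = 16T/[π τ_allow (1−k⁴)] = 16×1140000/(π×100.6×0.7160) = 80610 mm³.
d_o = 43.20 mm.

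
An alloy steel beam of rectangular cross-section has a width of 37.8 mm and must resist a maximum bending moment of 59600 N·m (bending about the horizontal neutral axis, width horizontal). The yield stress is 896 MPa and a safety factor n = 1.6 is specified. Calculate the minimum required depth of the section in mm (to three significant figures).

h = 130 mm

σ_allow = 896/1.6 = 560.0 MPa.
For a rectangular section σ = 6M/(bh²), so h² = 6M/(b σ_allow) = 6×5.9600×10^7/(37.8×560.0) = 16890 mm².
h = 130.0 mm.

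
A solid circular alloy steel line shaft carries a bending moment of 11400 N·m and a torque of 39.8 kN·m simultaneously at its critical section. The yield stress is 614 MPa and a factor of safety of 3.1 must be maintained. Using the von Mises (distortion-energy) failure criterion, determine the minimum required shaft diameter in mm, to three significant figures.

d = 123 mm

σ_allow = σ_y/n = 614/3.1 = 198.1 MPa.
For a solid shaft σ_b = 32M/(πd³) and τ = 16T/(πd³), so the von Mises stress is σ' = (16/πd³)·√(4M²+3T²).
√(4M²+3T²) = √(4×(1.140×10^7)² + 3×(3.980×10^7)²) = 7.261×10^7 N·mm.
d³ = 16×7.261×10^7/(π×198.1) = 1.867×10^6 mm³.
d = 123.1 mm.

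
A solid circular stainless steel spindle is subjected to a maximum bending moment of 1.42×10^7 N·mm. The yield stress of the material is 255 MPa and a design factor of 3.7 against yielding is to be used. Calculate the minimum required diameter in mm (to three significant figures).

σ_allow = 255/3.7 = 68.92 MPa.
For a solid circular section σ = 32M/(πd³), so d³ = 32M/(π σ_allow) = 32×1.4200×10^7/(π×68.92) = 2.099×10^6 mm³.
d = 128.0 mm.

d = 128 mm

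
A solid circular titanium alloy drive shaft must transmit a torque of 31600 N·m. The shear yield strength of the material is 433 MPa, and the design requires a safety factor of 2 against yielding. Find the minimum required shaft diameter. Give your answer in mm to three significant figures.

d = 90.6 mm

Allowable shear stress τ_allow = 433/2 = 216.5 MPa.
For a solid shaft τ = 16T/(πd³), so d³ = 16T/(π τ_allow) = 16×3.1600×10^7/(π×216.5) = 743400 mm³.
d = (743400)^(1/3) = 90.59 mm.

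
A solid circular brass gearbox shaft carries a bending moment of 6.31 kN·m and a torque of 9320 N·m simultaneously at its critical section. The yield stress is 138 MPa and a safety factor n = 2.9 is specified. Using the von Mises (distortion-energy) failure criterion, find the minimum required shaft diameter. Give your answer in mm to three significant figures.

σ_allow = σ_y/n = 138/2.9 = 47.59 MPa.
For a solid shaft σ_b = 32M/(πd³) and τ = 16T/(πd³), so the von Mises stress is σ' = (16/πd³)·√(4M²+3T²).
√(4M²+3T²) = √(4×(6.310×10^6)² + 3×(9.320×10^6)²) = 2.049×10^7 N·mm.
d³ = 16×2.049×10^7/(π×47.59) = 2.193×10^6 mm³.
d = 129.9 mm.

d = 130 mm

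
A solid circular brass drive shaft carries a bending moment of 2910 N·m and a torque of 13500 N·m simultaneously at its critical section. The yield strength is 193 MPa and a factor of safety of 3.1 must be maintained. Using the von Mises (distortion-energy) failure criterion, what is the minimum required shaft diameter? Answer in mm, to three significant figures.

σ_allow = σ_y/n = 193/3.1 = 62.26 MPa.
For a solid shaft σ_b = 32M/(πd³) and τ = 16T/(πd³), so the von Mises stress is σ' = (16/πd³)·√(4M²+3T²).
√(4M²+3T²) = √(4×(2.910×10^6)² + 3×(1.350×10^7)²) = 2.410×10^7 N·mm.
d³ = 16×2.410×10^7/(π×62.26) = 1.971×10^6 mm³.
d = 125.4 mm.

d = 125 mm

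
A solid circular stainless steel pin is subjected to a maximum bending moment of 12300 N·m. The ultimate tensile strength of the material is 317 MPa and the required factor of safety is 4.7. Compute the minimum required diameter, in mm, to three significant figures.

σ_allow = 317/4.7 = 67.45 MPa.
For a solid circular section σ = 32M/(πd³), so d³ = 32M/(π σ_allow) = 32×1.2300×10^7/(π×67.45) = 1.858×10^6 mm³.
d = 122.9 mm.

d = 123 mm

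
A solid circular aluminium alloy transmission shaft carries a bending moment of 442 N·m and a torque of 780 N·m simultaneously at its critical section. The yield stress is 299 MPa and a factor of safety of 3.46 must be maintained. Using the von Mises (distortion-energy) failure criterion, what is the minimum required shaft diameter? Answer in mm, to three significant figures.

d = 45.7 mm

σ_allow = σ_y/n = 299/3.46 = 86.42 MPa.
For a solid shaft σ_b = 32M/(πd³) and τ = 16T/(πd³), so the von Mises stress is σ' = (16/πd³)·√(4M²+3T²).
√(4M²+3T²) = √(4×(442000)² + 3×(780000)²) = 1.615×10^6 N·mm.
d³ = 16×1.615×10^6/(π×86.42) = 95150 mm³.
d = 45.65 mm.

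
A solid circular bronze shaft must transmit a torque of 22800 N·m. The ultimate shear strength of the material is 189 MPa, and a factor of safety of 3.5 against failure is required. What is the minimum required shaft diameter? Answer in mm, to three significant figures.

d = 129 mm

Allowable shear stress τ_allow = 189/3.5 = 54.00 MPa.
For a solid shaft τ = 16T/(πd³), so d³ = 16T/(π τ_allow) = 16×2.2800×10^7/(π×54.00) = 2.150×10^6 mm³.
d = (2.150×10^6)^(1/3) = 129.1 mm.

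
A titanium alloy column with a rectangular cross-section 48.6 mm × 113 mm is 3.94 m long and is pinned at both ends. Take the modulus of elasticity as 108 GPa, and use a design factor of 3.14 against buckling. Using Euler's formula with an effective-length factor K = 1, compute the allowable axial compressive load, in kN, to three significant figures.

P_allow = 23.6 kN

Buckling occurs about the weak axis: I_min = h·b³/12 = 113×48.6³/12 = 1.081×10^6 mm⁴ (b = 48.6 mm is the smaller dimension).
Effective length L_e = KL = 1×3.94 m = 3940 mm.
Euler critical load P_cr = π²EI/L_e² = π²×108000×1.081×10^6/3940² = 74220 N.
P_allow = P_cr/n = 74220/3.14 = 23640 N.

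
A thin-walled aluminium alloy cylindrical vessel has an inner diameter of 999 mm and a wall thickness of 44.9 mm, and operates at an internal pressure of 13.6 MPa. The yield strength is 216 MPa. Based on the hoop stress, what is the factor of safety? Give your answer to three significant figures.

n = 1.43

σ_h = pD/(2t) = 13.6×999/(2×44.9) = 151.3 MPa.
n = 216/151.3 = 1.428.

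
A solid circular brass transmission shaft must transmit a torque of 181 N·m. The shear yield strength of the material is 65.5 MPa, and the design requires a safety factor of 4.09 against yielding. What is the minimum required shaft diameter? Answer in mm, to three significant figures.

Allowable shear stress τ_allow = 65.5/4.09 = 16.01 MPa.
For a solid shaft τ = 16T/(πd³), so d³ = 16T/(π τ_allow) = 16×181000/(π×16.01) = 57560 mm³.
d = (57560)^(1/3) = 38.61 mm.

d = 38.6 mm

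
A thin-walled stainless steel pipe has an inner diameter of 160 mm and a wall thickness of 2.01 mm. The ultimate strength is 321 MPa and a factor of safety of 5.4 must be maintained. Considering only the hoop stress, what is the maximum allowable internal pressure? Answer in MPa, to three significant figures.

σ_allow = 321/5.4 = 59.44 MPa.
σ_h = pD/(2t) → p_allow = 2σ_allow t/D = 2×59.44×2.01/160 = 1.494 MPa.

p_allow = 1.49 MPa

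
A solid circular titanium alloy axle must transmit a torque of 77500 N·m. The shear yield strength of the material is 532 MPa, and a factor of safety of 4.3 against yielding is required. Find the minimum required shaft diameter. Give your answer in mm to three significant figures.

Allowable shear stress τ_allow = 532/4.3 = 123.7 MPa.
For a solid shaft τ = 16T/(πd³), so d³ = 16T/(π τ_allow) = 16×7.7500×10^7/(π×123.7) = 3.190×10^6 mm³.
d = (3.190×10^6)^(1/3) = 147.2 mm.

d = 147 mm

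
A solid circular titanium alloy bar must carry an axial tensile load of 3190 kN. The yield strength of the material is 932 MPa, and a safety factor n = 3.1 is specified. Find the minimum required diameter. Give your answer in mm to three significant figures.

d = 116 mm

Allowable stress σ_allow = 932/3.1 = 300.6 MPa.
Required area A = F/σ_allow = 3190000/300.6 = 10610 mm².
A = πd²/4 → d = √(4A/π) = 116.2 mm.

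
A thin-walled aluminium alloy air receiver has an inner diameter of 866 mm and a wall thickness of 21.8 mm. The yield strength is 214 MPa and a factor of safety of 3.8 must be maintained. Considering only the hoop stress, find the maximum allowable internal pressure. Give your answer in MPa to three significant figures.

σ_allow = 214/3.8 = 56.32 MPa.
σ_h = pD/(2t) → p_allow = 2σ_allow t/D = 2×56.32×21.8/866 = 2.835 MPa.

p_allow = 2.84 MPa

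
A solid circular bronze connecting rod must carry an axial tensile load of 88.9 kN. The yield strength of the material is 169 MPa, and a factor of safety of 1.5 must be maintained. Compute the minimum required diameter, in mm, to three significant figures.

d = 31.7 mm

Allowable stress σ_allow = 169/1.5 = 112.7 MPa.
Required area A = F/σ_allow = 88900/112.7 = 789.1 mm².
A = πd²/4 → d = √(4A/π) = 31.70 mm.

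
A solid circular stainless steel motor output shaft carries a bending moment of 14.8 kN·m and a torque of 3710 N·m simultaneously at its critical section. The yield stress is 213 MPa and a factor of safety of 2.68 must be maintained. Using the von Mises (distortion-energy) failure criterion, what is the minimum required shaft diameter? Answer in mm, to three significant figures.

d = 125 mm

σ_allow = σ_y/n = 213/2.68 = 79.48 MPa.
For a solid shaft σ_b = 32M/(πd³) and τ = 16T/(πd³), so the von Mises stress is σ' = (16/πd³)·√(4M²+3T²).
√(4M²+3T²) = √(4×(1.480×10^7)² + 3×(3.710×10^6)²) = 3.029×10^7 N·mm.
d³ = 16×3.029×10^7/(π×79.48) = 1.941×10^6 mm³.
d = 124.7 mm.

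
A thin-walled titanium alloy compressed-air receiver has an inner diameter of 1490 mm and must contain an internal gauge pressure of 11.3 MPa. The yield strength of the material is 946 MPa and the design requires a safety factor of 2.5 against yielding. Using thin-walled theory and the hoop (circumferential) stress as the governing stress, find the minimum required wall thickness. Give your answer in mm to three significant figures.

t = 22.2 mm

σ_allow = 946/2.5 = 378.4 MPa.
Hoop stress σ_h = pD/(2t), so t = pD/(2σ_allow) = 11.3×1490/(2×378.4) = 22.25 mm.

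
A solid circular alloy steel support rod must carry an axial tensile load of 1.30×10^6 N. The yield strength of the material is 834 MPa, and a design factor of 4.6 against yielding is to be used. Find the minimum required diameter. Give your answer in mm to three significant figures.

Allowable stress σ_allow = 834/4.6 = 181.3 MPa.
Required area A = F/σ_allow = 1300000/181.3 = 7170 mm².
A = πd²/4 → d = √(4A/π) = 95.55 mm.

d = 95.5 mm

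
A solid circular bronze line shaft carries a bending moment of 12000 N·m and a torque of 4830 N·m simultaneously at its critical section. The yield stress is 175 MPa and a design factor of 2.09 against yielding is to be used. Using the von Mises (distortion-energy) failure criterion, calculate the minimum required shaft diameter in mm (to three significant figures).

d = 116 mm

σ_allow = σ_y/n = 175/2.09 = 83.73 MPa.
For a solid shaft σ_b = 32M/(πd³) and τ = 16T/(πd³), so the von Mises stress is σ' = (16/πd³)·√(4M²+3T²).
√(4M²+3T²) = √(4×(1.200×10^7)² + 3×(4.830×10^6)²) = 2.542×10^7 N·mm.
d³ = 16×2.542×10^7/(π×83.73) = 1.546×10^6 mm³.
d = 115.6 mm.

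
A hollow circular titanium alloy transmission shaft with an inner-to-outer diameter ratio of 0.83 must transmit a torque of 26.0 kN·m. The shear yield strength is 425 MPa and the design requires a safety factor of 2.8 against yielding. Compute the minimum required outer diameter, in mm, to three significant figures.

τ_allow = 425/2.8 = 151.8 MPa.
For a hollow shaft τ = 16T/[πd_o³(1−k⁴)] with k = 0.83, so 1−k⁴ = 0.5254.
d_o³ = 16T/[π τ_allow (1−k⁴)] = 16×2.6000×10^7/(π×151.8×0.5254) = 1.660×10^6 mm³.
d_o = 118.4 mm.

d_o = 118 mm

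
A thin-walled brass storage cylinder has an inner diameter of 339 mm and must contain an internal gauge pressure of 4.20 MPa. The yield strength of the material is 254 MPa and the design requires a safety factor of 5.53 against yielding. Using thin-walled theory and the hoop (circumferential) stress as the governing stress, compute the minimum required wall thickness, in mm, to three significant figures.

t = 15.5 mm

σ_allow = 254/5.53 = 45.93 MPa.
Hoop stress σ_h = pD/(2t), so t = pD/(2σ_allow) = 4.20×339/(2×45.93) = 15.50 mm.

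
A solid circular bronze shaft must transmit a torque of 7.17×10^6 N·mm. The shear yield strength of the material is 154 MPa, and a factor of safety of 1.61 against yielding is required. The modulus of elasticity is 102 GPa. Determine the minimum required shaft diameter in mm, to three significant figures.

Allowable shear stress τ_allow = 154/1.61 = 95.65 MPa.
For a solid shaft τ = 16T/(πd³), so d³ = 16T/(π τ_allow) = 16×7170000/(π×95.65) = 381800 mm³.
d = (381800)^(1/3) = 72.54 mm.

d = 72.5 mm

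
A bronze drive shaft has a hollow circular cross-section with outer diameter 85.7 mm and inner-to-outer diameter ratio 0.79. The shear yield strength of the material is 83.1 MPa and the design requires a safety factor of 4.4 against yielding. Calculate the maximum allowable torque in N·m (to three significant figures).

τ_allow = 83.1/4.4 = 18.89 MPa.
For a hollow shaft T_allow = τ_allow·πd_o³(1−k⁴)/16 with 1−k⁴ = 0.6105, so πd_o³(1−k⁴)/16 = 75450 mm³.
T_allow = 18.89×75450 = 1.425×10^6 N·mm = 1425 N·m.

T_allow = 1420 N·m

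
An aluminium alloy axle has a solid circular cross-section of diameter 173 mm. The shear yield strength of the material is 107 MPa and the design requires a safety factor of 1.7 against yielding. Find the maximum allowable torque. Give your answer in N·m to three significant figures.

T_allow = 64000 N·m

τ_allow = 107/1.7 = 62.94 MPa.
For a solid shaft T_allow = τ_allow·πd³/16; πd³/16 = π×173³/16 = 1.017×10^6 mm³.
T_allow = 62.94×1.017×10^6 = 6.399×10^7 N·mm = 63990 N·m.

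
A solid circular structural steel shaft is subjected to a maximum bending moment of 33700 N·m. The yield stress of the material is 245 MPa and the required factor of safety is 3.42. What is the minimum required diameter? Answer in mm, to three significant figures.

σ_allow = 245/3.42 = 71.64 MPa.
For a solid circular section σ = 32M/(πd³), so d³ = 32M/(π σ_allow) = 32×3.3700×10^7/(π×71.64) = 4.792×10^6 mm³.
d = 168.6 mm.

d = 169 mm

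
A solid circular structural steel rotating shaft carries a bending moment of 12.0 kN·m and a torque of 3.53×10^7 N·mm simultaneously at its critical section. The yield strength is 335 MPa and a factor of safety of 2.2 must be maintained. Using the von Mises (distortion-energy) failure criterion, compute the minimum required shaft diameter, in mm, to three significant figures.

σ_allow = σ_y/n = 335/2.2 = 152.3 MPa.
For a solid shaft σ_b = 32M/(πd³) and τ = 16T/(πd³), so the von Mises stress is σ' = (16/πd³)·√(4M²+3T²).
√(4M²+3T²) = √(4×(1.200×10^7)² + 3×(3.530×10^7)²) = 6.568×10^7 N·mm.
d³ = 16×6.568×10^7/(π×152.3) = 2.197×10^6 mm³.
d = 130.0 mm.

d = 130 mm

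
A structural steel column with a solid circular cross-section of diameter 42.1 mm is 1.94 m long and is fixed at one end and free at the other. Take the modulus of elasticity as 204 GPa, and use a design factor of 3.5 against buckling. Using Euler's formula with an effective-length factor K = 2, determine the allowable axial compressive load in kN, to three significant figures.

I = πd⁴/64 = π×42.1⁴/64 = 154200 mm⁴.
Effective length L_e = KL = 2×1.94 m = 3880 mm.
Euler critical load P_cr = π²EI/L_e² = π²×204000×154200/3880² = 20620 N.
P_allow = P_cr/n = 20620/3.5 = 5892 N.

P_allow = 5.89 kN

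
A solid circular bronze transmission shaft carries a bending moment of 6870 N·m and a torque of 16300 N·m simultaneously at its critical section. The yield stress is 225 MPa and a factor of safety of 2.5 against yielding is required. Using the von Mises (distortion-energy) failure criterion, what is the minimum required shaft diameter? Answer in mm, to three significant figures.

σ_allow = σ_y/n = 225/2.5 = 90.00 MPa.
For a solid shaft σ_b = 32M/(πd³) and τ = 16T/(πd³), so the von Mises stress is σ' = (16/πd³)·√(4M²+3T²).
√(4M²+3T²) = √(4×(6.870×10^6)² + 3×(1.630×10^7)²) = 3.140×10^7 N·mm.
d³ = 16×3.140×10^7/(π×90.00) = 1.777×10^6 mm³.
d = 121.1 mm.

d = 121 mm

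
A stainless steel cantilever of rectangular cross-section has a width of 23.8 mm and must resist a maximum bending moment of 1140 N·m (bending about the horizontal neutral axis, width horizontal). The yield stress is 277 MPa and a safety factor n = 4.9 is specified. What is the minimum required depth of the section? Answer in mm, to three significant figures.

h = 71.3 mm

σ_allow = 277/4.9 = 56.53 MPa.
For a rectangular section σ = 6M/(bh²), so h² = 6M/(b σ_allow) = 6×1140000/(23.8×56.53) = 5084 mm².
h = 71.30 mm.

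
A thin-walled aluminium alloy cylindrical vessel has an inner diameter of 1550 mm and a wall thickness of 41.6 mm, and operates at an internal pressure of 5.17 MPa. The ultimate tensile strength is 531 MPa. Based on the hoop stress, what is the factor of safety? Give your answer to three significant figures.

σ_h = pD/(2t) = 5.17×1550/(2×41.6) = 96.32 MPa.
n = 531/96.32 = 5.513.

n = 5.51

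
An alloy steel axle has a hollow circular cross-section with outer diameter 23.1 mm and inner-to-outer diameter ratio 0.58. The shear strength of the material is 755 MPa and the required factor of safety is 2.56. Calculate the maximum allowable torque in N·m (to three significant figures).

τ_allow = 755/2.56 = 294.9 MPa.
For a hollow shaft T_allow = τ_allow·πd_o³(1−k⁴)/16 with 1−k⁴ = 0.8868, so πd_o³(1−k⁴)/16 = 2146 mm³.
T_allow = 294.9×2146 = 633000 N·mm = 633.0 N·m.

T_allow = 633 N·m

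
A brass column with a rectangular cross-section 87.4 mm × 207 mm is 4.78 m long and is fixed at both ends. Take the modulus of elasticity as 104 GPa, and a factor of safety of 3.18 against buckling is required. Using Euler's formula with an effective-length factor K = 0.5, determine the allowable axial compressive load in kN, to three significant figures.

P_allow = 651 kN

Buckling occurs about the weak axis: I_min = h·b³/12 = 207×87.4³/12 = 1.152×10^7 mm⁴ (b = 87.4 mm is the smaller dimension).
Effective length L_e = KL = 0.5×4.78 m = 2390 mm.
Euler critical load P_cr = π²EI/L_e² = π²×104000×1.152×10^7/2390² = 2.069×10^6 N.
P_allow = P_cr/n = 2.069×10^6/3.18 = 650800 N.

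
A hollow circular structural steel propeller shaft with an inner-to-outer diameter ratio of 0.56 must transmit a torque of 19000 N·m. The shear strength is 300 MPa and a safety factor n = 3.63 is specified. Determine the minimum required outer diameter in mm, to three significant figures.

τ_allow = 300/3.63 = 82.64 MPa.
For a hollow shaft τ = 16T/[πd_o³(1−k⁴)] with k = 0.56, so 1−k⁴ = 0.9017.
d_o³ = 16T/[π τ_allow (1−k⁴)] = 16×1.9000×10^7/(π×82.64×0.9017) = 1.299×10^6 mm³.
d_o = 109.1 mm.

d_o = 109 mm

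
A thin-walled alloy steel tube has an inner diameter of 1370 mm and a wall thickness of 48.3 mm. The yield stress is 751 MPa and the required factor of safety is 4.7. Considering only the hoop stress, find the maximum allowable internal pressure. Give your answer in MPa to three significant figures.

σ_allow = 751/4.7 = 159.8 MPa.
σ_h = pD/(2t) → p_allow = 2σ_allow t/D = 2×159.8×48.3/1370 = 11.27 MPa.

p_allow = 11.3 MPa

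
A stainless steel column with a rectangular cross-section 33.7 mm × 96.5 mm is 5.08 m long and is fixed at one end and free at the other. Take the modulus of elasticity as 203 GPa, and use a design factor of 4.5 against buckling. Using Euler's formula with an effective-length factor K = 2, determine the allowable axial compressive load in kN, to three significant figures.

P_allow = 1.33 kN

Buckling occurs about the weak axis: I_min = h·b³/12 = 96.5×33.7³/12 = 307800 mm⁴ (b = 33.7 mm is the smaller dimension).
Effective length L_e = KL = 2×5.08 m = 10160 mm.
Euler critical load P_cr = π²EI/L_e² = π²×203000×307800/10160² = 5974 N.
P_allow = P_cr/n = 5974/4.5 = 1327 N.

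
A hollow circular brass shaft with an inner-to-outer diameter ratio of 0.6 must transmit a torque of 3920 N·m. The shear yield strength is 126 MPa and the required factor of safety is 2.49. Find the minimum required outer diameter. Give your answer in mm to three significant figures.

τ_allow = 126/2.49 = 50.60 MPa.
For a hollow shaft τ = 16T/[πd_o³(1−k⁴)] with k = 0.6, so 1−k⁴ = 0.8704.
d_o³ = 16T/[π τ_allow (1−k⁴)] = 16×3920000/(π×50.60×0.8704) = 453300 mm³.
d_o = 76.82 mm.

d_o = 76.8 mm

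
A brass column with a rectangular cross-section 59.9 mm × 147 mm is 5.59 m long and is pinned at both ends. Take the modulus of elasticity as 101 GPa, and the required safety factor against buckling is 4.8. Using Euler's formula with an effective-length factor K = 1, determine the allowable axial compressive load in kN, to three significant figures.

Buckling occurs about the weak axis: I_min = h·b³/12 = 147×59.9³/12 = 2.633×10^6 mm⁴ (b = 59.9 mm is the smaller dimension).
Effective length L_e = KL = 1×5.59 m = 5590 mm.
Euler critical load P_cr = π²EI/L_e² = π²×101000×2.633×10^6/5590² = 83990 N.
P_allow = P_cr/n = 83990/4.8 = 17500 N.

P_allow = 17.5 kN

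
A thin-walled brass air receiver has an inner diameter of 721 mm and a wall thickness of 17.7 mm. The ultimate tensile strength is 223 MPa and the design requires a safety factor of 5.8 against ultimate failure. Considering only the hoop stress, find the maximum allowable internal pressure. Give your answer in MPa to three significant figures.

σ_allow = 223/5.8 = 38.45 MPa.
σ_h = pD/(2t) → p_allow = 2σ_allow t/D = 2×38.45×17.7/721 = 1.888 MPa.

p_allow = 1.89 MPa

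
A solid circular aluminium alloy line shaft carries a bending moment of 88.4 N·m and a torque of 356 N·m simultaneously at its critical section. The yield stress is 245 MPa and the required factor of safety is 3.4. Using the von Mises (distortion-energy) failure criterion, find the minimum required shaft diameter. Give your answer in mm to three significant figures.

d = 35.7 mm

σ_allow = σ_y/n = 245/3.4 = 72.06 MPa.
For a solid shaft σ_b = 32M/(πd³) and τ = 16T/(πd³), so the von Mises stress is σ' = (16/πd³)·√(4M²+3T²).
√(4M²+3T²) = √(4×(88400)² + 3×(356000)²) = 641500 N·mm.
d³ = 16×641500/(π×72.06) = 45340 mm³.
d = 35.66 mm.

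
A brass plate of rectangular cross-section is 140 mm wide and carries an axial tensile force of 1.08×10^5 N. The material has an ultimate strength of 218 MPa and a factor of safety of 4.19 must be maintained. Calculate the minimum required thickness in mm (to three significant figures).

t = 14.8 mm

σ_allow = 218/4.19 = 52.03 MPa.
Required area A = F/σ_allow = 108000/52.03 = 2076 mm².
t = A/w = 2076/140 = 14.83 mm.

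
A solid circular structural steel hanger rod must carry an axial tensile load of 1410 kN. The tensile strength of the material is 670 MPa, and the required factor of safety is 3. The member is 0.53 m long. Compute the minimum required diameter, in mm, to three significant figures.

Allowable stress σ_allow = 670/3 = 223.3 MPa.
Required area A = F/σ_allow = 1410000/223.3 = 6313 mm².
A = πd²/4 → d = √(4A/π) = 89.66 mm.

d = 89.7 mm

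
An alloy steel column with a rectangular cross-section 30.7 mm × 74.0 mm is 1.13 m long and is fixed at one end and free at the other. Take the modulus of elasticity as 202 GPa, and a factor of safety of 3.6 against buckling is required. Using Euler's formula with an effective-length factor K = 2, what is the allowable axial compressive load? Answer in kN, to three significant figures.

Buckling occurs about the weak axis: I_min = h·b³/12 = 74.0×30.7³/12 = 178400 mm⁴ (b = 30.7 mm is the smaller dimension).
Effective length L_e = KL = 2×1.13 m = 2260 mm.
Euler critical load P_cr = π²EI/L_e² = π²×202000×178400/2260² = 69650 N.
P_allow = P_cr/n = 69650/3.6 = 19350 N.

P_allow = 19.3 kN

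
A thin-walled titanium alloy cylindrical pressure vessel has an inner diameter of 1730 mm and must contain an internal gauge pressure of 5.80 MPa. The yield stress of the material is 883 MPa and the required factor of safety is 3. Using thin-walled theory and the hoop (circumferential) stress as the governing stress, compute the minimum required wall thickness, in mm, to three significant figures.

σ_allow = 883/3 = 294.3 MPa.
Hoop stress σ_h = pD/(2t), so t = pD/(2σ_allow) = 5.80×1730/(2×294.3) = 17.05 mm.

t = 17.0 mm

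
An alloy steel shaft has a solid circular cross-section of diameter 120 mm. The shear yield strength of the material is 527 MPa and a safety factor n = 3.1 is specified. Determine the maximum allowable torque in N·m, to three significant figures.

T_allow = 57700 N·m

τ_allow = 527/3.1 = 170.0 MPa.
For a solid shaft T_allow = τ_allow·πd³/16; πd³/16 = π×120³/16 = 339300 mm³.
T_allow = 170.0×339300 = 5.768×10^7 N·mm = 57680 N·m.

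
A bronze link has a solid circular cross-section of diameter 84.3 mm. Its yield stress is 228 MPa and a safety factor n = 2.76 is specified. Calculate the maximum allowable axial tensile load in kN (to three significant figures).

σ_allow = 228/2.76 = 82.61 MPa.
A = πd²/4 = π×84.3²/4 = 5581 mm².
F_allow = σ_allow × A = 82.61×5581 = 461100 N.

F_allow = 461 kN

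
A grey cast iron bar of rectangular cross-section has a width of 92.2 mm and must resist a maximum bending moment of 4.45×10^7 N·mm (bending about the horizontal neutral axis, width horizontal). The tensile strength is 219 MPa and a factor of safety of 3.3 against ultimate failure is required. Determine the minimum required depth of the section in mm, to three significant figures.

σ_allow = 219/3.3 = 66.36 MPa.
For a rectangular section σ = 6M/(bh²), so h² = 6M/(b σ_allow) = 6×4.4500×10^7/(92.2×66.36) = 43640 mm².
h = 208.9 mm.

h = 209 mm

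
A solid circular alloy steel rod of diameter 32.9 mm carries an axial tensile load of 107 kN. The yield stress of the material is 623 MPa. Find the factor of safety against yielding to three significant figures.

n = 4.95

A = πd²/4 = 850.1 mm².
σ = F/A = 107000/850.1 = 125.9 MPa.
n = 623/125.9 = 4.950.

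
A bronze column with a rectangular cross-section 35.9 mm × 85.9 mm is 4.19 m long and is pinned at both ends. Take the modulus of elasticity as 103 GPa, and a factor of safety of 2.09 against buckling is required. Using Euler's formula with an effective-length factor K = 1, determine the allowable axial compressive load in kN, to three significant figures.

P_allow = 9.18 kN

Buckling occurs about the weak axis: I_min = h·b³/12 = 85.9×35.9³/12 = 331200 mm⁴ (b = 35.9 mm is the smaller dimension).
Effective length L_e = KL = 1×4.19 m = 4190 mm.
Euler critical load P_cr = π²EI/L_e² = π²×103000×331200/4190² = 19180 N.
P_allow = P_cr/n = 19180/2.09 = 9176 N.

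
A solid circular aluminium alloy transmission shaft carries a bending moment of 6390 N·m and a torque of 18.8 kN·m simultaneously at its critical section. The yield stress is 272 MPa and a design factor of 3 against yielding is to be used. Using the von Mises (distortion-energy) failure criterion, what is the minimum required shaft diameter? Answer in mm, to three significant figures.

σ_allow = σ_y/n = 272/3 = 90.67 MPa.
For a solid shaft σ_b = 32M/(πd³) and τ = 16T/(πd³), so the von Mises stress is σ' = (16/πd³)·√(4M²+3T²).
√(4M²+3T²) = √(4×(6.390×10^6)² + 3×(1.880×10^7)²) = 3.498×10^7 N·mm.
d³ = 16×3.498×10^7/(π×90.67) = 1.965×10^6 mm³.
d = 125.3 mm.

d = 125 mm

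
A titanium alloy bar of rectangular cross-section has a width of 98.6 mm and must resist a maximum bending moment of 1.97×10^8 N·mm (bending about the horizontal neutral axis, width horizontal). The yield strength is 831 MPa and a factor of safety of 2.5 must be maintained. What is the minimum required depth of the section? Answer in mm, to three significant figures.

σ_allow = 831/2.5 = 332.4 MPa.
For a rectangular section σ = 6M/(bh²), so h² = 6M/(b σ_allow) = 6×1.9700×10^8/(98.6×332.4) = 36060 mm².
h = 189.9 mm.

h = 190 mm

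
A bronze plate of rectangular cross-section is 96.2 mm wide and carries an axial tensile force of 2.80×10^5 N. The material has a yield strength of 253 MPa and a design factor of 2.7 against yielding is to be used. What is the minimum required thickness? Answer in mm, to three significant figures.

t = 31.1 mm

σ_allow = 253/2.7 = 93.70 MPa.
Required area A = F/σ_allow = 280000/93.70 = 2988 mm².
t = A/w = 2988/96.2 = 31.06 mm.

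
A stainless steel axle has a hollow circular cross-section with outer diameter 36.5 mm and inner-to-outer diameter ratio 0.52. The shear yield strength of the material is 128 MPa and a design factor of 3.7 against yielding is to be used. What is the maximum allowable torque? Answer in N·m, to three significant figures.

τ_allow = 128/3.7 = 34.59 MPa.
For a hollow shaft T_allow = τ_allow·πd_o³(1−k⁴)/16 with 1−k⁴ = 0.9269, so πd_o³(1−k⁴)/16 = 8850 mm³.
T_allow = 34.59×8850 = 306200 N·mm = 306.2 N·m.

T_allow = 306 N·m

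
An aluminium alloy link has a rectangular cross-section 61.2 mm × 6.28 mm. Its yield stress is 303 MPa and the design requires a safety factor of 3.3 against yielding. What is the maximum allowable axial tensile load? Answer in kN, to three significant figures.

σ_allow = 303/3.3 = 91.82 MPa.
A = 61.2×6.28 = 384.3 mm².
F_allow = σ_allow × A = 91.82×384.3 = 35290 N.

F_allow = 35.3 kN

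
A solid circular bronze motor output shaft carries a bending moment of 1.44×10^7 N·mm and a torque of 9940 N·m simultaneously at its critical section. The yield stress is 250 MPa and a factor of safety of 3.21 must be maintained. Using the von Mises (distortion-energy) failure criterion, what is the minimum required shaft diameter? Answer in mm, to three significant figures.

d = 130 mm

σ_allow = σ_y/n = 250/3.21 = 77.88 MPa.
For a solid shaft σ_b = 32M/(πd³) and τ = 16T/(πd³), so the von Mises stress is σ' = (16/πd³)·√(4M²+3T²).
√(4M²+3T²) = √(4×(1.440×10^7)² + 3×(9.940×10^6)²) = 3.355×10^7 N·mm.
d³ = 16×3.355×10^7/(π×77.88) = 2.194×10^6 mm³.
d = 129.9 mm.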